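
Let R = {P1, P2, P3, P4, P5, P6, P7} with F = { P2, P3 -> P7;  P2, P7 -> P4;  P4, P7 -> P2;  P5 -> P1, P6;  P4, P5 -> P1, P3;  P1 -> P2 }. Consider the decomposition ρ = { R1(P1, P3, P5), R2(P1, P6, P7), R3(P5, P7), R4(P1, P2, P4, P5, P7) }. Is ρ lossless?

Chase test. Columns are P1, P2, P3, P4, P5, P6, P7; row i has aⱼ where attribute j ∈ Ri, else bᵢⱼ.
Initial tableau (one row per fragment):
  row 1: a1 b12 a3 b14 a5 b16 b17
  row 2: a1 b22 b23 b24 b25 a6 a7
  row 3: b31 b32 b33 b34 a5 b36 a7
  row 4: a1 a2 b43 a4 a5 b46 a7
Rows 1 and 3 agree on P5; apply P5→P1, P6 and equate their P1, P6 entries.
Rows 1 and 4 agree on P5; apply P5→P1, P6 and equate their P1, P6 entries.
Rows 1 and 2 agree on P1; apply P1→P2 and equate their P2 entries.
Rows 1 and 3 agree on P1; apply P1→P2 and equate their P2 entries.
Rows 1 and 4 agree on P1; apply P1→P2 and equate their P2 entries.
Rows 2 and 3 agree on P2, P7; apply P2, P7→P4 and equate their P4 entries.
Rows 2 and 4 agree on P2, P7; apply P2, P7→P4 and equate their P4 entries.
Rows 3 and 4 agree on P4, P5; apply P4, P5→P1, P3 and equate their P1, P3 entries.
No row becomes fully distinguished — the join is lossy.

No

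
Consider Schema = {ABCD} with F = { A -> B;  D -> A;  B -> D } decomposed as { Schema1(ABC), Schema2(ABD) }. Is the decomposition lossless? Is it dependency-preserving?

Lossless test: (AB)⁺ = {ABD}, which contains all of one fragment — lossless.
Dependency preservation: every FD's attributes lie within a single fragment, so each can be enforced locally — preserved.

lossless and dependency-preserving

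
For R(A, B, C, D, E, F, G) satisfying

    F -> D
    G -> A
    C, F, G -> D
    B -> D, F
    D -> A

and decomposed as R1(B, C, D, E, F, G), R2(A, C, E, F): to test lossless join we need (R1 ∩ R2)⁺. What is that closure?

R1 ∩ R2 = {C, E, F}.
F → D applies, adding D
D → A applies, adding A
Closure: {A, C, D, E, F}.

A, C, D, E, F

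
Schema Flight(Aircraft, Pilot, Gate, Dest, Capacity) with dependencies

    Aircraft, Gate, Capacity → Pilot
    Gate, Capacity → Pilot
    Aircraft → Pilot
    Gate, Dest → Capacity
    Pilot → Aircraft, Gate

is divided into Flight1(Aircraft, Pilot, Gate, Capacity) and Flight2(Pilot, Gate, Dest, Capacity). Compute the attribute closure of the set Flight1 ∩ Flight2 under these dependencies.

Flight1 ∩ Flight2 = {Pilot, Gate, Capacity}.
Pilot → Aircraft, Gate applies, adding Aircraft
Closure: {Aircraft, Pilot, Gate, Capacity}.

Aircraft, Pilot, Gate, Capacity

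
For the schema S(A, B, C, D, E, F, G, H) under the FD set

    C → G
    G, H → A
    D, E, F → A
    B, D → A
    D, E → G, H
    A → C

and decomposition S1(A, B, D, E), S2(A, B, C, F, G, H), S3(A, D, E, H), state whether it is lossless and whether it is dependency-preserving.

Lossless test (chase): Rows 1 and 3 agree on D, E; apply D, E→G, H and equate their G, H entries. Rows 1 and 2 agree on A; apply A→C and equate their C entries. Rows 1 and 3 agree on A; apply A→C and equate their C entries. Rows 1 and 2 agree on C; apply C→G and equate their G entries. No row becomes fully distinguished — the join is lossy.
Dependency preservation: D, E, F → A; D, E → G, H are not contained in any single fragment, but the restricted closure of each left-hand side across the fragments still reaches the right-hand side; the remaining FDs each lie inside some fragment. All dependencies are preserved.

lossy but dependency-preserving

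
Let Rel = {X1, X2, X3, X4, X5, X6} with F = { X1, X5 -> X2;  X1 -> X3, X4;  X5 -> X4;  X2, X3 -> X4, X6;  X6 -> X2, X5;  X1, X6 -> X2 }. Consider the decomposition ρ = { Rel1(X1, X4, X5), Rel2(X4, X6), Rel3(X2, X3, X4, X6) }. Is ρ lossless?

Chase test. Columns are X1, X2, X3, X4, X5, X6; row i has aⱼ where attribute j ∈ Reli, else bᵢⱼ.
Initial tableau (one row per fragment):
  row 1: a1 b12 b13 a4 a5 b16
  row 2: b21 b22 b23 a4 b25 a6
  row 3: b31 a2 a3 a4 b35 a6
Rows 2 and 3 agree on X6; apply X6→X2, X5 and equate their X2, X5 entries.
No row becomes fully distinguished — the join is lossy.

No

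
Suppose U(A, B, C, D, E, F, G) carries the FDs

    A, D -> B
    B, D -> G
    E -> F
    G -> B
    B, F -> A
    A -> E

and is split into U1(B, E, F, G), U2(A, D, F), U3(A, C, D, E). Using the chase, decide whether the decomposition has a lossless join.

No

Chase test. Columns are A, B, C, D, E, F, G; row i has aⱼ where attribute j ∈ Ui, else bᵢⱼ.
Initial tableau (one row per fragment):
  row 1: b11 a2 b13 b14 a5 a6 a7
  row 2: a1 b22 b23 a4 b25 a6 b27
  row 3: a1 b32 a3 a4 a5 b36 b37
Rows 2 and 3 agree on A, D; apply A, D→B and equate their B entries.
Rows 2 and 3 agree on B, D; apply B, D→G and equate their G entries.
Rows 1 and 3 agree on E; apply E→F and equate their F entries.
Rows 2 and 3 agree on A; apply A→E and equate their E entries.
No row becomes fully distinguished — the join is lossy.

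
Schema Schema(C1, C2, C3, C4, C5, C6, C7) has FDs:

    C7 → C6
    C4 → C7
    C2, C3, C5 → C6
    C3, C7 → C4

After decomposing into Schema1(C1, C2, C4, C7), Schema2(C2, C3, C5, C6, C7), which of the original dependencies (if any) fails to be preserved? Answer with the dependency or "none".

Check C3, C7 → C4: no single fragment contains all of {C3, C4, C7}, and the restricted closure of {C3, C7} across the fragments never reaches {C4}.
C7 → C6 is preserved.
C4 → C7 is preserved.
C2, C3, C5 → C6 is preserved.

C3, C7 → C4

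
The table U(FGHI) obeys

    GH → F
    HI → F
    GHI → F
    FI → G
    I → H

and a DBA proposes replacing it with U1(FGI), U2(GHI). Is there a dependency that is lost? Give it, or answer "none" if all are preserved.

Check GH → F: no single fragment contains all of {FGH}, and the restricted closure of {GH} across the fragments never reaches {F}.
HI → F is preserved.
GHI → F is preserved.
FI → G is preserved.
I → H is preserved.

GH → F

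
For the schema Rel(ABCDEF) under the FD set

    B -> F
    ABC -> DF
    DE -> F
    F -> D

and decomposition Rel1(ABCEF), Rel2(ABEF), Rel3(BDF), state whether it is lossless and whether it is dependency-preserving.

lossless but not dependency-preserving

Lossless test (chase): Rows 1 and 2 agree on F; apply F→D and equate their D entries. Rows 1 and 3 agree on F; apply F→D and equate their D entries. Row 1 is now all distinguished symbols — the join is lossless.
Dependency preservation: the restricted closure of {DE} across the fragments never reaches {F}, so DE → F cannot be enforced without a join — not preserved.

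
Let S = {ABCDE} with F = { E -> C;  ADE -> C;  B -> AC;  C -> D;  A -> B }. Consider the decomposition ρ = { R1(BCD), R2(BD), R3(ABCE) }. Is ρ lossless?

Yes

Chase test. Columns are ABCDE; row i has aⱼ where attribute j ∈ Ri, else bᵢⱼ.
Initial tableau (one row per fragment):
  row 1: b11 a2 a3 a4 b15
  row 2: b21 a2 b23 a4 b25
  row 3: a1 a2 a3 b34 a5
Rows 1 and 2 agree on B; apply B→AC and equate their AC entries.
Rows 1 and 3 agree on B; apply B→AC and equate their AC entries.
Rows 1 and 3 agree on C; apply C→D and equate their D entries.
Row 3 is now all distinguished symbols — the join is lossless.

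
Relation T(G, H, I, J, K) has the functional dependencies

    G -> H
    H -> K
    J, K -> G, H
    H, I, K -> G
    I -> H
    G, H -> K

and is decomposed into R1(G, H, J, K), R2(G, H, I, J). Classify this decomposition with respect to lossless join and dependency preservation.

lossless and dependency-preserving

Lossless test: (G, H, J)⁺ = {G, H, J, K}, which contains all of one fragment — lossless.
Dependency preservation: H, I, K → G is not contained in any single fragment, but the restricted closure of its left-hand side across the fragments still reaches the right-hand side; the remaining FDs each lie inside some fragment. All dependencies are preserved.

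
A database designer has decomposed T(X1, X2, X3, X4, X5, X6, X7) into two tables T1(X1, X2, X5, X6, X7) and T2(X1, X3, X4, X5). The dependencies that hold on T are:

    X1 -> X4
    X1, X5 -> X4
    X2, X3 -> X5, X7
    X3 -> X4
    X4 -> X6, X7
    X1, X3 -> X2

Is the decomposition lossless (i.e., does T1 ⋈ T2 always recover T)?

No

Common attributes: T1 ∩ T2 = {X1, X5}.
Closure of {X1, X5}: X1 → X4 applies, adding X4; X4 → X6, X7 applies, adding X6, X7. So (X1, X5)⁺ = {X1, X4, X5, X6, X7}.
The closure contains neither all of T1 = {X1, X2, X5, X6, X7} nor all of T2 = {X1, X3, X4, X5}, so the common attributes are not a superkey of either fragment. The join is lossy.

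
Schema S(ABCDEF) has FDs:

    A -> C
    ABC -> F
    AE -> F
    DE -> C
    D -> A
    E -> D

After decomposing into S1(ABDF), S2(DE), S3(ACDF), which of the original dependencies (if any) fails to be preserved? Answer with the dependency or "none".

AE -> F

Check AE → F: no single fragment contains all of {AEF}, and the restricted closure of {AE} across the fragments never reaches {F}.
A → C is preserved.
ABC → F is preserved.
DE → C is preserved.
D → A is preserved.
E → D is preserved.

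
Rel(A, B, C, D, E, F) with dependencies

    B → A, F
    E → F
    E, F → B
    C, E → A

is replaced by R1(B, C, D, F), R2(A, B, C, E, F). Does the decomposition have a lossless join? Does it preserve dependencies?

lossy but dependency-preserving

Lossless test: (B, C, F)⁺ = {A, B, C, F}, which is a superkey of neither fragment — lossy.
Dependency preservation: every FD's attributes lie within a single fragment, so each can be enforced locally — preserved.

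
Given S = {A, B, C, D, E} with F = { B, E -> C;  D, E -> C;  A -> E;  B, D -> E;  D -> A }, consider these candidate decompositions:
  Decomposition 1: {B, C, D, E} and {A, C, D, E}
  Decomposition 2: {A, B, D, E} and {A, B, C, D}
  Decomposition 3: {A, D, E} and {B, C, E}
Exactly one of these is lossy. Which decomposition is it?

Decomposition 3

Decomposition 1: common = {C, D, E}, closure = {A, C, D, E} → lossless.
Decomposition 2: common = {A, B, D}, closure = {A, B, C, D, E} → lossless.
Decomposition 3: common = {E}, closure = {E} → lossy.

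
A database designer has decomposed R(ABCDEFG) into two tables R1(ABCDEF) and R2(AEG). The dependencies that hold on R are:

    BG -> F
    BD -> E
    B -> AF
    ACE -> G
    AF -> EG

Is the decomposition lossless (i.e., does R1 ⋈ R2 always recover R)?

Common attributes: R1 ∩ R2 = {AE}.
No dependency enlarges {AE}, so (AE)⁺ = {AE}.
The closure contains neither all of R1 = {ABCDEF} nor all of R2 = {AEG}, so the common attributes are not a superkey of either fragment. The join is lossy.

No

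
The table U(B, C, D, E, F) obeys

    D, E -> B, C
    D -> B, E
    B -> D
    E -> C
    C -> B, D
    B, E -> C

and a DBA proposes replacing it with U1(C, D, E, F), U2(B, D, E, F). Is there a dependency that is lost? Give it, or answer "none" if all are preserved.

D, E → B, C: restricted closure across fragments reaches B, C.
D → B, E lies within U2.
B → D lies within U2.
E → C lies within U1.
C → B, D: restricted closure across fragments reaches B, D.
B, E → C: restricted closure across fragments reaches C.
Every dependency is enforceable on the fragments, so the decomposition is dependency-preserving.

none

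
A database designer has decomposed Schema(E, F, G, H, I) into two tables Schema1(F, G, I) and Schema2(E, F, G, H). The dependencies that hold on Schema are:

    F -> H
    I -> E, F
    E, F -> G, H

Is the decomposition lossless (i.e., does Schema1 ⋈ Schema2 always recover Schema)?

Common attributes: Schema1 ∩ Schema2 = {F, G}.
Closure of {F, G}: F → H applies, adding H. So (F, G)⁺ = {F, G, H}.
The closure contains neither all of Schema1 = {F, G, I} nor all of Schema2 = {E, F, G, H}, so the common attributes are not a superkey of either fragment. The join is lossy.

No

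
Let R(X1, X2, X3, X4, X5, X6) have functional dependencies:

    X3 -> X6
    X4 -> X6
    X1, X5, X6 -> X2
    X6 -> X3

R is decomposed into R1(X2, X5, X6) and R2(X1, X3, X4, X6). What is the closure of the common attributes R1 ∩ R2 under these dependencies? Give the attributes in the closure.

R1 ∩ R2 = {X6}.
X6 → X3 applies, adding X3
Closure: {X3, X6}.

X3, X6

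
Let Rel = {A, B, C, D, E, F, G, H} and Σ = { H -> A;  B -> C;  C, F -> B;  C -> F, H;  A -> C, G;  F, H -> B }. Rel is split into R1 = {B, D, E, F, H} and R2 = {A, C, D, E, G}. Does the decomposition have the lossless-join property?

No

Common attributes: R1 ∩ R2 = {D, E}.
No dependency enlarges {D, E}, so (D, E)⁺ = {D, E}.
The closure contains neither all of R1 = {B, D, E, F, H} nor all of R2 = {A, C, D, E, G}, so the common attributes are not a superkey of either fragment. The join is lossy.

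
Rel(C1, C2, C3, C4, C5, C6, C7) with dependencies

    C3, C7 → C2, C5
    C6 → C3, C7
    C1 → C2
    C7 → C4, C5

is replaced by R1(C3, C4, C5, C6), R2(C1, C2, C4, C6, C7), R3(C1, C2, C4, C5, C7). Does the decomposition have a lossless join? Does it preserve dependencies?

Lossless test (chase): Rows 1 and 2 agree on C6; apply C6→C3, C7 and equate their C3, C7 entries. Rows 1 and 2 agree on C7; apply C7→C4, C5 and equate their C4, C5 entries. Rows 1 and 2 agree on C3, C7; apply C3, C7→C2, C5 and equate their C2, C5 entries. Row 2 is now all distinguished symbols — the join is lossless.
Dependency preservation: the restricted closure of {C3, C7} across the fragments never reaches {C2, C5}, so C3, C7 → C2, C5 cannot be enforced without a join — not preserved.

lossless but not dependency-preserving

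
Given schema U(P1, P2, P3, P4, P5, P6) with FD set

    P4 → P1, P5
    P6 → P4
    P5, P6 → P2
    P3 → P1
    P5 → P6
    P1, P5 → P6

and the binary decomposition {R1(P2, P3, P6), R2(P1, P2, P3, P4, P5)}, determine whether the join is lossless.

No

Common attributes: R1 ∩ R2 = {P2, P3}.
Closure of {P2, P3}: P3 → P1 applies, adding P1. So (P2, P3)⁺ = {P1, P2, P3}.
The closure contains neither all of R1 = {P2, P3, P6} nor all of R2 = {P1, P2, P3, P4, P5}, so the common attributes are not a superkey of either fragment. The join is lossy.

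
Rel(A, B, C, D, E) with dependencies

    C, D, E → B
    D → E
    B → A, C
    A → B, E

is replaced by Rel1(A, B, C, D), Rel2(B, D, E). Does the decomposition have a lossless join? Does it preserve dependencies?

lossless and dependency-preserving

Lossless test: (B, D)⁺ = {A, B, C, D, E}, which contains all of one fragment — lossless.
Dependency preservation: C, D, E → B; A → B, E are not contained in any single fragment, but the restricted closure of each left-hand side across the fragments still reaches the right-hand side; the remaining FDs each lie inside some fragment. All dependencies are preserved.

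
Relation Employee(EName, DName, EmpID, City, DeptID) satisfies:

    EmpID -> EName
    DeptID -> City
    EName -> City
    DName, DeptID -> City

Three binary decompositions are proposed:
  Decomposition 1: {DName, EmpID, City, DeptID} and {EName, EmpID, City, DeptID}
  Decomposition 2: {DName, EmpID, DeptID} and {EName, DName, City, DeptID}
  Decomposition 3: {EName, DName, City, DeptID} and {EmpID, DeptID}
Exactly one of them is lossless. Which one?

Decomposition 1

Decomposition 1: common = {EmpID, City, DeptID}, closure = {EName, EmpID, City, DeptID} → lossless.
Decomposition 2: common = {DName, DeptID}, closure = {DName, City, DeptID} → lossy.
Decomposition 3: common = {DeptID}, closure = {City, DeptID} → lossy.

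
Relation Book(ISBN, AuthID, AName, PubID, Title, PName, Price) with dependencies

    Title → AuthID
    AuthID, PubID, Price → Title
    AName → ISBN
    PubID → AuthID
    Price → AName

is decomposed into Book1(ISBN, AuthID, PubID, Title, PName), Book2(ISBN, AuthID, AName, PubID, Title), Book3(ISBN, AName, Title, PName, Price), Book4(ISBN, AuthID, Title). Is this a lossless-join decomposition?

No

Chase test. Columns are ISBN, AuthID, AName, PubID, Title, PName, Price; row i has aⱼ where attribute j ∈ Booki, else bᵢⱼ.
Initial tableau (one row per fragment):
  row 1: a1 a2 b13 a4 a5 a6 b17
  row 2: a1 a2 a3 a4 a5 b26 b27
  row 3: a1 b32 a3 b34 a5 a6 a7
  row 4: a1 a2 b43 b44 a5 b46 b47
Rows 1 and 3 agree on Title; apply Title→AuthID and equate their AuthID entries.
No row becomes fully distinguished — the join is lossy.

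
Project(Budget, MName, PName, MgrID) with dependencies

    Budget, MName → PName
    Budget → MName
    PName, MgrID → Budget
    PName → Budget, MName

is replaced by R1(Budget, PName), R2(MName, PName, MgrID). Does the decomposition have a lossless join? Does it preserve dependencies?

lossless and dependency-preserving

Lossless test: (PName)⁺ = {Budget, MName, PName}, which contains all of one fragment — lossless.
Dependency preservation: Budget, MName → PName; Budget → MName; PName, MgrID → Budget; PName → Budget, MName are not contained in any single fragment, but the restricted closure of each left-hand side across the fragments still reaches the right-hand side; the remaining FDs each lie inside some fragment. All dependencies are preserved.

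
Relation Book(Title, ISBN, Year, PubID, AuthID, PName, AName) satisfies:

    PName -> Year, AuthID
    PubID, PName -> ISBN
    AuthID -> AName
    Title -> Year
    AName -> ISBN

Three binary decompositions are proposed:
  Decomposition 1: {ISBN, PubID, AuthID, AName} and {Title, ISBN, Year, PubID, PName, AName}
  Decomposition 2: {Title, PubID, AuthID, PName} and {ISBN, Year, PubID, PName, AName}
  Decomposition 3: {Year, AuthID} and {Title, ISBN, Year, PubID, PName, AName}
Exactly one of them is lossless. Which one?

Decomposition 2

Decomposition 1: common = {ISBN, PubID, AName}, closure = {ISBN, PubID, AName} → lossy.
Decomposition 2: common = {PubID, PName}, closure = {ISBN, Year, PubID, AuthID, PName, AName} → lossless.
Decomposition 3: common = {Year}, closure = {Year} → lossy.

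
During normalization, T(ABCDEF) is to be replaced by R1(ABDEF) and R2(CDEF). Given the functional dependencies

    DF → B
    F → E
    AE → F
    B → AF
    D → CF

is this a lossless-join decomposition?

Yes

Common attributes: R1 ∩ R2 = {DEF}.
Closure of {DEF}: DF → B applies, adding B; B → AF applies, adding A; D → CF applies, adding C. So (DEF)⁺ = {ABCDEF}.
This closure contains every attribute of R1, so R1 ∩ R2 → R1. The join is lossless.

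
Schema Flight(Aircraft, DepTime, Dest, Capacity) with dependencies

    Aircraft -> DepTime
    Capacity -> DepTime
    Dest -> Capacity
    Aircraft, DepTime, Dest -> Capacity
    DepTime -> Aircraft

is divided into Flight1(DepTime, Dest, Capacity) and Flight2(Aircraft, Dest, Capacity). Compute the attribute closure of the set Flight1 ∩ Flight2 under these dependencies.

Flight1 ∩ Flight2 = {Dest, Capacity}.
Capacity → DepTime applies, adding DepTime
DepTime → Aircraft applies, adding Aircraft
Closure: {Aircraft, DepTime, Dest, Capacity}.

Aircraft, DepTime, Dest, Capacity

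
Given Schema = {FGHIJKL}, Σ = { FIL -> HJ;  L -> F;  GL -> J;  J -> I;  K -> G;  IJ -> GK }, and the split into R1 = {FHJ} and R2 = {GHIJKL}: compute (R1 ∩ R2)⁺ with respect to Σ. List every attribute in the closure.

GHIJK

R1 ∩ R2 = {HJ}.
J → I applies, adding I
IJ → GK applies, adding GK
Closure: {GHIJK}.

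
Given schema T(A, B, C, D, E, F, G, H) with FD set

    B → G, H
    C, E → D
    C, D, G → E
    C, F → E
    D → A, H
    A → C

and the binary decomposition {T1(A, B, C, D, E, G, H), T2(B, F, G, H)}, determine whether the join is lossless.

Common attributes: T1 ∩ T2 = {B, G, H}.
No dependency enlarges {B, G, H}, so (B, G, H)⁺ = {B, G, H}.
The closure contains neither all of T1 = {A, B, C, D, E, G, H} nor all of T2 = {B, F, G, H}, so the common attributes are not a superkey of either fragment. The join is lossy.

No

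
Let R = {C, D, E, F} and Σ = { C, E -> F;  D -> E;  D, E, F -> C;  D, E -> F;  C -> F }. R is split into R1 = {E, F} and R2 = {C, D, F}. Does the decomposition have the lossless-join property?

No

Common attributes: R1 ∩ R2 = {F}.
No dependency enlarges {F}, so (F)⁺ = {F}.
The closure contains neither all of R1 = {E, F} nor all of R2 = {C, D, F}, so the common attributes are not a superkey of either fragment. The join is lossy.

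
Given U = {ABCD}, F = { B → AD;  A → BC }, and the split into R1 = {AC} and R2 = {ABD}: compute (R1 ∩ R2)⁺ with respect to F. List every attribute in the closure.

R1 ∩ R2 = {A}.
A → BC applies, adding BC
B → AD applies, adding D
Closure: {ABCD}.

ABCD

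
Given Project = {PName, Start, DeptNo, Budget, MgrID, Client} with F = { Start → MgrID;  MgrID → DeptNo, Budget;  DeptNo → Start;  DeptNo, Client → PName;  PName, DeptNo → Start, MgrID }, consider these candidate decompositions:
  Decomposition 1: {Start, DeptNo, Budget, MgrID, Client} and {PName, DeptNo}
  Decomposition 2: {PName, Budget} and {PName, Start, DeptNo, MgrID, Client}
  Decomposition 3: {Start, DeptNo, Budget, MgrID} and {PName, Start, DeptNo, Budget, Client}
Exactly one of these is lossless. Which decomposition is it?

Decomposition 3

Decomposition 1: common = {DeptNo}, closure = {Start, DeptNo, Budget, MgrID} → lossy.
Decomposition 2: common = {PName}, closure = {PName} → lossy.
Decomposition 3: common = {Start, DeptNo, Budget}, closure = {Start, DeptNo, Budget, MgrID} → lossless.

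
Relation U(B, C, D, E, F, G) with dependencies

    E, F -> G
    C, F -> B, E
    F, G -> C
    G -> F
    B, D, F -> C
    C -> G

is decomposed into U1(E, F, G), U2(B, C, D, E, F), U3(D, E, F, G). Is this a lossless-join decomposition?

Chase test. Columns are B, C, D, E, F, G; row i has aⱼ where attribute j ∈ Ui, else bᵢⱼ.
Initial tableau (one row per fragment):
  row 1: b11 b12 b13 a4 a5 a6
  row 2: a1 a2 a3 a4 a5 b26
  row 3: b31 b32 a3 a4 a5 a6
Rows 1 and 2 agree on E, F; apply E, F→G and equate their G entries.
Rows 1 and 2 agree on F, G; apply F, G→C and equate their C entries.
Rows 1 and 3 agree on F, G; apply F, G→C and equate their C entries.
Rows 1 and 2 agree on C, F; apply C, F→B, E and equate their B, E entries.
Rows 1 and 3 agree on C, F; apply C, F→B, E and equate their B, E entries.
Row 2 is now all distinguished symbols — the join is lossless.

Yes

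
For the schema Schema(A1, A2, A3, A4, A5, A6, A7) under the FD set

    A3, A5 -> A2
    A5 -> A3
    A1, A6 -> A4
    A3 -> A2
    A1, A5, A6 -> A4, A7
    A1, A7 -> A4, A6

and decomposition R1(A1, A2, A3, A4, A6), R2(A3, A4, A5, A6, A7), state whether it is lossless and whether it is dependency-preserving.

Lossless test: (A3, A4, A6)⁺ = {A2, A3, A4, A6}, which is a superkey of neither fragment — lossy.
Dependency preservation: the restricted closure of {A1, A5, A6} across the fragments never reaches {A4, A7}, so A1, A5, A6 → A4, A7 cannot be enforced without a join — not preserved.

lossy and not dependency-preserving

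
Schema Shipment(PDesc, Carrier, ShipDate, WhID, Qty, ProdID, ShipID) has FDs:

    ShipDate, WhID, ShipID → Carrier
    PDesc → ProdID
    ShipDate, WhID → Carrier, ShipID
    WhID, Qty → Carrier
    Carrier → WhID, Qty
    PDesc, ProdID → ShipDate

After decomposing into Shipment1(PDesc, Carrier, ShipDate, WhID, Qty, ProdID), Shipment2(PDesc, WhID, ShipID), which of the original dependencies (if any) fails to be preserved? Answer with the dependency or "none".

Check ShipDate, WhID → Carrier, ShipID: no single fragment contains all of {Carrier, ShipDate, WhID, ShipID}, and the restricted closure of {ShipDate, WhID} across the fragments never reaches {Carrier, ShipID}.
ShipDate, WhID, ShipID → Carrier is preserved.
PDesc → ProdID is preserved.
WhID, Qty → Carrier is preserved.
Carrier → WhID, Qty is preserved.
PDesc, ProdID → ShipDate is preserved.

ShipDate, WhID → Carrier, ShipID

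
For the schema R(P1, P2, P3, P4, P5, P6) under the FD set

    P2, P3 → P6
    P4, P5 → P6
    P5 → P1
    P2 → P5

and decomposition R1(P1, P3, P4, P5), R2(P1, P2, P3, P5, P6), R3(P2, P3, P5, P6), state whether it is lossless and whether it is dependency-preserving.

lossy and not dependency-preserving

Lossless test (chase): Rows 1 and 3 agree on P5; apply P5→P1 and equate their P1 entries. No row becomes fully distinguished — the join is lossy.
Dependency preservation: the restricted closure of {P4, P5} across the fragments never reaches {P6}, so P4, P5 → P6 cannot be enforced without a join — not preserved.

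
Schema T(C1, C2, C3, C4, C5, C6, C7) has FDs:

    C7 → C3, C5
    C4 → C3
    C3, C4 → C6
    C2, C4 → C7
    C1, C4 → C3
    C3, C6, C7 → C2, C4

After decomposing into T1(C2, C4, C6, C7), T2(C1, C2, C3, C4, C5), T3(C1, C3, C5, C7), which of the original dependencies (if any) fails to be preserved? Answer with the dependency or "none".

none

C7 → C3, C5 lies within T3.
C4 → C3 lies within T2.
C3, C4 → C6: restricted closure across fragments reaches C6.
C2, C4 → C7 lies within T1.
C1, C4 → C3 lies within T2.
C3, C6, C7 → C2, C4: restricted closure across fragments reaches C2, C4.
Every dependency is enforceable on the fragments, so the decomposition is dependency-preserving.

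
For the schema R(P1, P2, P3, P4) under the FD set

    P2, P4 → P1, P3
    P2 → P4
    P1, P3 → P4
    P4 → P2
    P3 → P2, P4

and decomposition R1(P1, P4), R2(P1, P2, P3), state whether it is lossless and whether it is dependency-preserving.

lossy and not dependency-preserving

Lossless test: (P1)⁺ = {P1}, which is a superkey of neither fragment — lossy.
Dependency preservation: the restricted closure of {P2} across the fragments never reaches {P4}, so P2 → P4 cannot be enforced without a join — not preserved.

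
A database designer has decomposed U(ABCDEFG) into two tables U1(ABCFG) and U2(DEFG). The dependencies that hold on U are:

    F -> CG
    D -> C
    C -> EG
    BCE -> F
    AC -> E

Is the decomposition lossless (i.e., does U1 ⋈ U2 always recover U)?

Common attributes: U1 ∩ U2 = {FG}.
Closure of {FG}: F → CG applies, adding C; C → EG applies, adding E. So (FG)⁺ = {CEFG}.
The closure contains neither all of U1 = {ABCFG} nor all of U2 = {DEFG}, so the common attributes are not a superkey of either fragment. The join is lossy.

No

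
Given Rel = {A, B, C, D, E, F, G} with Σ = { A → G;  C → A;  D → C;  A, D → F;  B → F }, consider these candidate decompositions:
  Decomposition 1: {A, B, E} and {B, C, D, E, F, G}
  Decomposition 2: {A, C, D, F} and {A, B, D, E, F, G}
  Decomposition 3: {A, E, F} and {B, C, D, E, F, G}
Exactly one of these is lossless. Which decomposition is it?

Decomposition 2

Decomposition 1: common = {B, E}, closure = {B, E, F} → lossy.
Decomposition 2: common = {A, D, F}, closure = {A, C, D, F, G} → lossless.
Decomposition 3: common = {E, F}, closure = {E, F} → lossy.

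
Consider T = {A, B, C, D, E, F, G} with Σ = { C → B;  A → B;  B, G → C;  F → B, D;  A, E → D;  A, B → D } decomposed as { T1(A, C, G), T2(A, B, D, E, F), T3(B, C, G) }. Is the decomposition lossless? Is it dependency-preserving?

Lossless test (chase): Rows 1 and 3 agree on C; apply C→B and equate their B entries. Rows 1 and 2 agree on A, B; apply A, B→D and equate their D entries. No row becomes fully distinguished — the join is lossy.
Dependency preservation: every FD's attributes lie within a single fragment, so each can be enforced locally — preserved.

lossy but dependency-preserving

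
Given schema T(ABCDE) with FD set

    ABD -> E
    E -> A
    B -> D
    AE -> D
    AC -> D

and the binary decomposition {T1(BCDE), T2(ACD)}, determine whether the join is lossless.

No

Common attributes: T1 ∩ T2 = {CD}.
No dependency enlarges {CD}, so (CD)⁺ = {CD}.
The closure contains neither all of T1 = {BCDE} nor all of T2 = {ACD}, so the common attributes are not a superkey of either fragment. The join is lossy.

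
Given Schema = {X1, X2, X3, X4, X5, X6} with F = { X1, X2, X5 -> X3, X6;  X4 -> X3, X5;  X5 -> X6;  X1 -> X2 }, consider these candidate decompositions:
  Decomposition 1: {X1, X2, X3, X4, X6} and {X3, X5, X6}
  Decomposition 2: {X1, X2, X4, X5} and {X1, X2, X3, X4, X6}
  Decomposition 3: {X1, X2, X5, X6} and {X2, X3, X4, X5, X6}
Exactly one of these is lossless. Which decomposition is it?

Decomposition 2

Decomposition 1: common = {X3, X6}, closure = {X3, X6} → lossy.
Decomposition 2: common = {X1, X2, X4}, closure = {X1, X2, X3, X4, X5, X6} → lossless.
Decomposition 3: common = {X2, X5, X6}, closure = {X2, X5, X6} → lossy.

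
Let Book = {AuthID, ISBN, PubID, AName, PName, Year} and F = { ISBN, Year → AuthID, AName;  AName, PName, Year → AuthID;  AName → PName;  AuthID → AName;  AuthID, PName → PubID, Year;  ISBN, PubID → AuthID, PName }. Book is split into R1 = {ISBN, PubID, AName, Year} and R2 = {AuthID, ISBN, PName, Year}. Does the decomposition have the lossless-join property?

Common attributes: R1 ∩ R2 = {ISBN, Year}.
Closure of {ISBN, Year}: ISBN, Year → AuthID, AName applies, adding AuthID, AName; AName → PName applies, adding PName; AuthID, PName → PubID, Year applies, adding PubID. So (ISBN, Year)⁺ = {AuthID, ISBN, PubID, AName, PName, Year}.
This closure contains every attribute of R1, so R1 ∩ R2 → R1. The join is lossless.

Yes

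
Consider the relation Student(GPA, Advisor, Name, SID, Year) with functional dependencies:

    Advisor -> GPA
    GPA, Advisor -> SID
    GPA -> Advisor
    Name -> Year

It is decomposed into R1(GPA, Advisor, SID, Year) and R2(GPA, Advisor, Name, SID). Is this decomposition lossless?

Common attributes: R1 ∩ R2 = {GPA, Advisor, SID}.
No dependency enlarges {GPA, Advisor, SID}, so (GPA, Advisor, SID)⁺ = {GPA, Advisor, SID}.
The closure contains neither all of R1 = {GPA, Advisor, SID, Year} nor all of R2 = {GPA, Advisor, Name, SID}, so the common attributes are not a superkey of either fragment. The join is lossy.

No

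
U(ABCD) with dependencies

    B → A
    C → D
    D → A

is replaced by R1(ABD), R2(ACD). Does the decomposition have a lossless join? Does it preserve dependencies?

Lossless test: (AD)⁺ = {AD}, which is a superkey of neither fragment — lossy.
Dependency preservation: every FD's attributes lie within a single fragment, so each can be enforced locally — preserved.

lossy but dependency-preserving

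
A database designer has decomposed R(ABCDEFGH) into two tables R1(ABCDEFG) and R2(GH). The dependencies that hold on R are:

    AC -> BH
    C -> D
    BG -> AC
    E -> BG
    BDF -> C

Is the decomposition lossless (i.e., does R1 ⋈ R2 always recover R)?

Common attributes: R1 ∩ R2 = {G}.
No dependency enlarges {G}, so (G)⁺ = {G}.
The closure contains neither all of R1 = {ABCDEFG} nor all of R2 = {GH}, so the common attributes are not a superkey of either fragment. The join is lossy.

No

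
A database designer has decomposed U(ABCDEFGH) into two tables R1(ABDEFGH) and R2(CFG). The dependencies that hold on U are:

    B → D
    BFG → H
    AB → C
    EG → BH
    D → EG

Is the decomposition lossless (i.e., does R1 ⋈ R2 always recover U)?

No

Common attributes: R1 ∩ R2 = {FG}.
No dependency enlarges {FG}, so (FG)⁺ = {FG}.
The closure contains neither all of R1 = {ABDEFGH} nor all of R2 = {CFG}, so the common attributes are not a superkey of either fragment. The join is lossy.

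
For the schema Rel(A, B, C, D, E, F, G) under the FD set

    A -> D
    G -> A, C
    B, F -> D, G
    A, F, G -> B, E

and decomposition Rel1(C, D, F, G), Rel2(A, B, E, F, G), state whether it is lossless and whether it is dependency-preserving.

lossless but not dependency-preserving

Lossless test: (F, G)⁺ = {A, B, C, D, E, F, G}, which contains all of one fragment — lossless.
Dependency preservation: the restricted closure of {A} across the fragments never reaches {D}, so A → D cannot be enforced without a join — not preserved.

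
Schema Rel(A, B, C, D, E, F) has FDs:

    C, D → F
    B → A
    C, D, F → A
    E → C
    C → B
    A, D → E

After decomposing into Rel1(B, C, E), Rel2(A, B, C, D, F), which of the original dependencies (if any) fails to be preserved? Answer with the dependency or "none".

A, D → E

Check A, D → E: no single fragment contains all of {A, D, E}, and the restricted closure of {A, D} across the fragments never reaches {E}.
C, D → F is preserved.
B → A is preserved.
C, D, F → A is preserved.
E → C is preserved.
C → B is preserved.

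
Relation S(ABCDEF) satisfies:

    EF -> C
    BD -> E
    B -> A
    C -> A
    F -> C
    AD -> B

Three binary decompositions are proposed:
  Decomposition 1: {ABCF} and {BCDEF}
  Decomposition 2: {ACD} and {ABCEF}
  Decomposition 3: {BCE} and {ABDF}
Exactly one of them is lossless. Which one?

Decomposition 1

Decomposition 1: common = {BCF}, closure = {ABCF} → lossless.
Decomposition 2: common = {AC}, closure = {AC} → lossy.
Decomposition 3: common = {B}, closure = {AB} → lossy.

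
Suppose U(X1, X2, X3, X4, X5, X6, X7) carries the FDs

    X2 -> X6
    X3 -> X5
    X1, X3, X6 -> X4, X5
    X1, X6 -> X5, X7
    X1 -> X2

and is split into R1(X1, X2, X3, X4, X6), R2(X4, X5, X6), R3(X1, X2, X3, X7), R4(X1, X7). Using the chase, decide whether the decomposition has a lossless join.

No

Chase test. Columns are X1, X2, X3, X4, X5, X6, X7; row i has aⱼ where attribute j ∈ Ri, else bᵢⱼ.
Initial tableau (one row per fragment):
  row 1: a1 a2 a3 a4 b15 a6 b17
  row 2: b21 b22 b23 a4 a5 a6 b27
  row 3: a1 a2 a3 b34 b35 b36 a7
  row 4: a1 b42 b43 b44 b45 b46 a7
Rows 1 and 3 agree on X2; apply X2→X6 and equate their X6 entries.
Rows 1 and 3 agree on X3; apply X3→X5 and equate their X5 entries.
Rows 1 and 3 agree on X1, X3, X6; apply X1, X3, X6→X4, X5 and equate their X4, X5 entries.
Rows 1 and 3 agree on X1, X6; apply X1, X6→X5, X7 and equate their X5, X7 entries.
Rows 1 and 4 agree on X1; apply X1→X2 and equate their X2 entries.
Rows 1 and 4 agree on X2; apply X2→X6 and equate their X6 entries.
Rows 1 and 4 agree on X1, X6; apply X1, X6→X5, X7 and equate their X5, X7 entries.
No row becomes fully distinguished — the join is lossy.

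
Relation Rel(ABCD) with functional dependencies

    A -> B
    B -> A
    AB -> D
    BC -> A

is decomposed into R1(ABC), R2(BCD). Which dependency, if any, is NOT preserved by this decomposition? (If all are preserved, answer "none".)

A → B lies within R1.
B → A lies within R1.
AB → D: restricted closure across fragments reaches D.
BC → A lies within R1.
Every dependency is enforceable on the fragments, so the decomposition is dependency-preserving.

none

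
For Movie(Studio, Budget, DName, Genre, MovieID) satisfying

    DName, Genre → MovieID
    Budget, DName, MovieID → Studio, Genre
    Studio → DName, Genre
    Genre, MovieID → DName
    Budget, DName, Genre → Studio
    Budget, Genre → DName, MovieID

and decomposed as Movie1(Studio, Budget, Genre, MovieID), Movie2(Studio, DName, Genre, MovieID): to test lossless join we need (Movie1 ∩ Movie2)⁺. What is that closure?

Movie1 ∩ Movie2 = {Studio, Genre, MovieID}.
Studio → DName, Genre applies, adding DName
Closure: {Studio, DName, Genre, MovieID}.

Studio, DName, Genre, MovieID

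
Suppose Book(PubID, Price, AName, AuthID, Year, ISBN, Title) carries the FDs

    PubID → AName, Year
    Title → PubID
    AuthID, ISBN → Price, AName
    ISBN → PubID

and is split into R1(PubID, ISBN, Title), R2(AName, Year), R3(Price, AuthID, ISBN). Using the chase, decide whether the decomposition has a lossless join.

No

Chase test. Columns are PubID, Price, AName, AuthID, Year, ISBN, Title; row i has aⱼ where attribute j ∈ Ri, else bᵢⱼ.
Initial tableau (one row per fragment):
  row 1: a1 b12 b13 b14 b15 a6 a7
  row 2: b21 b22 a3 b24 a5 b26 b27
  row 3: b31 a2 b33 a4 b35 a6 b37
Rows 1 and 3 agree on ISBN; apply ISBN→PubID and equate their PubID entries.
Rows 1 and 3 agree on PubID; apply PubID→AName, Year and equate their AName, Year entries.
No row becomes fully distinguished — the join is lossy.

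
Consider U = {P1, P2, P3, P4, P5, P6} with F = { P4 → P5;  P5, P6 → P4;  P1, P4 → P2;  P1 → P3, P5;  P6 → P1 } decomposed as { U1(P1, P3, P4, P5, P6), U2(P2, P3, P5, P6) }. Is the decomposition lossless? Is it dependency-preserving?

Lossless test: (P3, P5, P6)⁺ = {P1, P2, P3, P4, P5, P6}, which contains all of one fragment — lossless.
Dependency preservation: the restricted closure of {P1, P4} across the fragments never reaches {P2}, so P1, P4 → P2 cannot be enforced without a join — not preserved.

lossless but not dependency-preserving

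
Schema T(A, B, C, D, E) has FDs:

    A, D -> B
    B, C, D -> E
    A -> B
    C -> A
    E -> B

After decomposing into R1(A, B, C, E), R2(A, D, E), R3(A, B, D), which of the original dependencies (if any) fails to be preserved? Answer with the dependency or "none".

B, C, D -> E

Check B, C, D → E: no single fragment contains all of {B, C, D, E}, and the restricted closure of {B, C, D} across the fragments never reaches {E}.
A, D → B is preserved.
A → B is preserved.
C → A is preserved.
E → B is preserved.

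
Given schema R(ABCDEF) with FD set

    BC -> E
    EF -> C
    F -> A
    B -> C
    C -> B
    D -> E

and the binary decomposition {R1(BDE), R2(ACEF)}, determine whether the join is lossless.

No

Common attributes: R1 ∩ R2 = {E}.
No dependency enlarges {E}, so (E)⁺ = {E}.
The closure contains neither all of R1 = {BDE} nor all of R2 = {ACEF}, so the common attributes are not a superkey of either fragment. The join is lossy.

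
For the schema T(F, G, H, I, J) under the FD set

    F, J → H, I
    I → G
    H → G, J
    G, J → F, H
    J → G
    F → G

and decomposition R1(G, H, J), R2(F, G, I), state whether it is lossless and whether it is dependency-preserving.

Lossless test: (G)⁺ = {G}, which is a superkey of neither fragment — lossy.
Dependency preservation: the restricted closure of {F, J} across the fragments never reaches {H, I}, so F, J → H, I cannot be enforced without a join — not preserved.

lossy and not dependency-preserving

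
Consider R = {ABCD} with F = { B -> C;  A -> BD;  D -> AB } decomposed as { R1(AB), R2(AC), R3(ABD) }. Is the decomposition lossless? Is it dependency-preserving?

lossless but not dependency-preserving

Lossless test (chase): Rows 1 and 3 agree on B; apply B→C and equate their C entries. Rows 1 and 2 agree on A; apply A→BD and equate their BD entries. Rows 1 and 3 agree on A; apply A→BD and equate their BD entries. Rows 1 and 2 agree on B; apply B→C and equate their C entries. Row 1 is now all distinguished symbols — the join is lossless.
Dependency preservation: the restricted closure of {B} across the fragments never reaches {C}, so B → C cannot be enforced without a join — not preserved.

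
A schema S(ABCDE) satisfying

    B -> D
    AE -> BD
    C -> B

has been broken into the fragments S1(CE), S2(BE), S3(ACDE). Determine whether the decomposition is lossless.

Chase test. Columns are ABCDE; row i has aⱼ where attribute j ∈ Si, else bᵢⱼ.
Initial tableau (one row per fragment):
  row 1: b11 b12 a3 b14 a5
  row 2: b21 a2 b23 b24 a5
  row 3: a1 b32 a3 a4 a5
Rows 1 and 3 agree on C; apply C→B and equate their B entries.
Rows 1 and 3 agree on B; apply B→D and equate their D entries.
No row becomes fully distinguished — the join is lossy.

No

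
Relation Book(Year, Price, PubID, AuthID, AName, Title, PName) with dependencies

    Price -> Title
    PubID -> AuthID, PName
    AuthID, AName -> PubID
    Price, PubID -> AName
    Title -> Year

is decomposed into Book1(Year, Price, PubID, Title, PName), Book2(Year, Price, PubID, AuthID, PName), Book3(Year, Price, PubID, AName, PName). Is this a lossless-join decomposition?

Yes

Chase test. Columns are Year, Price, PubID, AuthID, AName, Title, PName; row i has aⱼ where attribute j ∈ Booki, else bᵢⱼ.
Initial tableau (one row per fragment):
  row 1: a1 a2 a3 b14 b15 a6 a7
  row 2: a1 a2 a3 a4 b25 b26 a7
  row 3: a1 a2 a3 b34 a5 b36 a7
Rows 1 and 2 agree on Price; apply Price→Title and equate their Title entries.
Rows 1 and 3 agree on Price; apply Price→Title and equate their Title entries.
Rows 1 and 2 agree on PubID; apply PubID→AuthID, PName and equate their AuthID, PName entries.
Rows 1 and 3 agree on PubID; apply PubID→AuthID, PName and equate their AuthID, PName entries.
Rows 1 and 2 agree on Price, PubID; apply Price, PubID→AName and equate their AName entries.
Rows 1 and 3 agree on Price, PubID; apply Price, PubID→AName and equate their AName entries.
Row 1 is now all distinguished symbols — the join is lossless.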